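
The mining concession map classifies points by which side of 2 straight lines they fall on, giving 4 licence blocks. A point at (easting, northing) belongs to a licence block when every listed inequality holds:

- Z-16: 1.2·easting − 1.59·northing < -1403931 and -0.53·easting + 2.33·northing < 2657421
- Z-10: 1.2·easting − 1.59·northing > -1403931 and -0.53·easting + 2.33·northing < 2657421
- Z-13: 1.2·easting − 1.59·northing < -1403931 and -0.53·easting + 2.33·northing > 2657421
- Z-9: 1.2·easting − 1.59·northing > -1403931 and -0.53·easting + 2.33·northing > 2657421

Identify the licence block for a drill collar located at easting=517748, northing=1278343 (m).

1.2·517748 − 1.59·1278343 = -1411267.770, which is < -1403931
-0.53·517748 + 2.33·1278343 = 2704132.750, which is > 2657421
This sign pattern matches Z-13.

Z-13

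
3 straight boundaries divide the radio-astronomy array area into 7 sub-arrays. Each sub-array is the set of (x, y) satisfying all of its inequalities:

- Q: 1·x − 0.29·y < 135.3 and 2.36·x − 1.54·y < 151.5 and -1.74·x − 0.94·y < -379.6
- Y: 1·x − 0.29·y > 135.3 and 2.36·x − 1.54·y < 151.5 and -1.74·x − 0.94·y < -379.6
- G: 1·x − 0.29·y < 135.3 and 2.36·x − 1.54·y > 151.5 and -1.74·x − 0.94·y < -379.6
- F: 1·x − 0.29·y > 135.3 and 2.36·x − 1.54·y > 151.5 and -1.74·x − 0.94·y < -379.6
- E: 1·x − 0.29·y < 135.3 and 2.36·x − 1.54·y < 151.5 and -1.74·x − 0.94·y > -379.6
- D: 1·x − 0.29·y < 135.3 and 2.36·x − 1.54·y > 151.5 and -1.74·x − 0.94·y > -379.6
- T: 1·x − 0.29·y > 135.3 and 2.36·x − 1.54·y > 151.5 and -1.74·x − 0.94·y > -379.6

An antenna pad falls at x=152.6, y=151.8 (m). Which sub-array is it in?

1·152.6 − 0.29·151.8 = 108.578, which is < 135.3
2.36·152.6 − 1.54·151.8 = 126.364, which is < 151.5
-1.74·152.6 − 0.94·151.8 = -408.216, which is < -379.6
This sign pattern matches Q.

Q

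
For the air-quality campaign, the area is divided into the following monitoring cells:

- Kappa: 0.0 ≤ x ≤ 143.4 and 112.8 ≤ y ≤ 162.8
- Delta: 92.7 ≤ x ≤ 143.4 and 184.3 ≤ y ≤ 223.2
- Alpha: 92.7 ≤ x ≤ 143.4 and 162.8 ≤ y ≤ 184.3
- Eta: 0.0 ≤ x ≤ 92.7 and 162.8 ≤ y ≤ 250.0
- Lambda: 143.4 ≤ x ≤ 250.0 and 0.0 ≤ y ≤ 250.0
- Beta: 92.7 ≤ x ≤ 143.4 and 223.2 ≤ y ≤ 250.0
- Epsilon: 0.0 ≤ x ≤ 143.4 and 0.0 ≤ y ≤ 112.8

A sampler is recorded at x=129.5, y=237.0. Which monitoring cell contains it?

The point has x = 129.5 and y = 237.0.
Only Beta satisfies 92.7 ≤ x ≤ 143.4 and 223.2 ≤ y ≤ 250.0.

Beta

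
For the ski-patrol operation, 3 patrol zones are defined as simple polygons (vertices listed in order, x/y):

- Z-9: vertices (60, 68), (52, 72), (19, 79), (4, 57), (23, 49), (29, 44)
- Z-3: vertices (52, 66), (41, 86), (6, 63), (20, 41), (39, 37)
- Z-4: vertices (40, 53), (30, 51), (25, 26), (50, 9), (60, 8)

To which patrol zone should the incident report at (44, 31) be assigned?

Cast a ray rightward from (44, 31). For each polygon, the edges (by vertex number in listed order) whose endpoints lie on opposite sides of y = 31, where each meets that height, and whether that is right or left of the point:
Z-9: no edge straddles that height → 0 crossings.
Z-3: no edge straddles that height → 0 crossings.
Z-4: 2–3 at x≈26.0 (left), 5–1 at x≈49.8 (right) → 1 crossing.
Only Z-4 has an odd count, so the point is inside Z-4.

Z-4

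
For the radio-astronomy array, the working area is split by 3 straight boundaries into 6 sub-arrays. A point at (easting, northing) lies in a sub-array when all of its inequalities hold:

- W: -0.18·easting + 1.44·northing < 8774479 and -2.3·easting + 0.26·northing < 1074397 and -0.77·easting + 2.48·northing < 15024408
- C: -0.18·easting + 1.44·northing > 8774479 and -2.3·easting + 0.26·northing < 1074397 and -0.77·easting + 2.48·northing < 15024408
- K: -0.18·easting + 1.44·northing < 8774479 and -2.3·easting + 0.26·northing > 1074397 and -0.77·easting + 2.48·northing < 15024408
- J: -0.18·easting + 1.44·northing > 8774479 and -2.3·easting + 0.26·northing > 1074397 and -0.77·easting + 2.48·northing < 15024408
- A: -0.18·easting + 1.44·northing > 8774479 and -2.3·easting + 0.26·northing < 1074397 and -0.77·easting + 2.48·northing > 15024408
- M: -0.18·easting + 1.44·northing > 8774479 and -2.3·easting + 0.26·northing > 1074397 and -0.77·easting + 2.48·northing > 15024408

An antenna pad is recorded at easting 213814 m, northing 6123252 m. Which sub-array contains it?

J

-0.18·213814 + 1.44·6123252 = 8778996.360, which is > 8774479
-2.3·213814 + 0.26·6123252 = 1100273.320, which is > 1074397
-0.77·213814 + 2.48·6123252 = 15021028.180, which is < 15024408
This sign pattern matches J.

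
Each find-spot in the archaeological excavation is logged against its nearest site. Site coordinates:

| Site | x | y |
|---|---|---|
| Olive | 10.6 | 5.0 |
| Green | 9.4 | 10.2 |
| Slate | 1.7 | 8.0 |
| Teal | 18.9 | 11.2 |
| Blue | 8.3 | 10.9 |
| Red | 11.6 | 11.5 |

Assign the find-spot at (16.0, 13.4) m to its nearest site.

Squared distances to each site:
Olive: 99.720; Green: 53.800; Slate: 233.650; Teal: 13.250; Blue: 65.540; Red: 22.970.
Minimum at Teal.

Teal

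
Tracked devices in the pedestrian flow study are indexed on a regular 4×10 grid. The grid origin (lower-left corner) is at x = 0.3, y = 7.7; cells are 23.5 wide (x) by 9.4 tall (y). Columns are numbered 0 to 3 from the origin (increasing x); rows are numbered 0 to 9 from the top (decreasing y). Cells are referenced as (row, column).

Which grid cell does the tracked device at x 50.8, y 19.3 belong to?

(8, 2)

Column index: ⌊(50.8 − 0.3) / 23.5⌋ = ⌊2.149⌋ = 2
Row offset from origin: ⌊(19.3 − 7.7) / 9.4⌋ = ⌊1.234⌋ = 1 → row 8 (counted from top)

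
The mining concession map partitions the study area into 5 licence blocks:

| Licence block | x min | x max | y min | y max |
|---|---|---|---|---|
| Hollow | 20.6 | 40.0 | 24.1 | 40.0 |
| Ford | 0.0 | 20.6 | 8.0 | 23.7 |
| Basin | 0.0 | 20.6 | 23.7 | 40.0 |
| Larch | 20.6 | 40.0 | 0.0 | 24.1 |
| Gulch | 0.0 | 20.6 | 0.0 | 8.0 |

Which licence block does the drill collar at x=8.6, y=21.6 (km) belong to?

Ford

The point has x = 8.6 and y = 21.6.
Only Ford satisfies 0.0 ≤ x ≤ 20.6 and 8.0 ≤ y ≤ 23.7.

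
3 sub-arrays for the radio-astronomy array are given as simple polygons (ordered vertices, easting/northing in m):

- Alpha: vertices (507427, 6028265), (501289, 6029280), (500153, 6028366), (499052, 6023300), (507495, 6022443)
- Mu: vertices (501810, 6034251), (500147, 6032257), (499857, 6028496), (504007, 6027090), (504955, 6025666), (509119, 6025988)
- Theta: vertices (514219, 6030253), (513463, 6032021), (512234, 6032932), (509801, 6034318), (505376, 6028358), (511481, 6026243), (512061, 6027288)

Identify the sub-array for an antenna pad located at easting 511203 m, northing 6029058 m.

Theta

Cast a ray rightward from (511203, 6029058). For each polygon, the edges (by vertex number in listed order) whose endpoints lie on opposite sides of northing = 6029058, where each meets that height, and whether that is right or left of the point:
Alpha: 1–2 at easting≈502631.5 (left), 2–3 at easting≈501013.1 (left) → 0 crossings.
Mu: 2–3 at easting≈499900.3 (left), 6–1 at easting≈506403.4 (left) → 0 crossings.
Theta: 4–5 at easting≈505895.7 (left), 7–1 at easting≈513349.2 (right) → 1 crossing.
Only Theta has an odd count, so the point is inside Theta.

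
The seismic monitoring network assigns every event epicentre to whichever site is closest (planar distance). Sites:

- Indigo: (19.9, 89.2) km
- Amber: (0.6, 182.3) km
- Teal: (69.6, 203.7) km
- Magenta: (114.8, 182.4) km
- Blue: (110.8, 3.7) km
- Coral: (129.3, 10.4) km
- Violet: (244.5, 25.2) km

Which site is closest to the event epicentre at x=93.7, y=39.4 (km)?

Blue

Squared distances to each site:
Indigo: 7926.480; Amber: 29088.020; Teal: 27575.300; Magenta: 20894.210; Blue: 1566.900; Coral: 2108.360; Violet: 22942.280.
Minimum at Blue.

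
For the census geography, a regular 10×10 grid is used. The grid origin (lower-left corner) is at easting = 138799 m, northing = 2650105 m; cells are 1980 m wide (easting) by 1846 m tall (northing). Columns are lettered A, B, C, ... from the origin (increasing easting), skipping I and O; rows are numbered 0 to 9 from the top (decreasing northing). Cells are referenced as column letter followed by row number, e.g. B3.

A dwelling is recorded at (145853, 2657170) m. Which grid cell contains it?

Column index: ⌊(145853 − 138799) / 1980⌋ = ⌊3.563⌋ = 3 → column D
Row offset from origin: ⌊(2657170 − 2650105) / 1846⌋ = ⌊3.827⌋ = 3 → row 6 (counted from top)

D6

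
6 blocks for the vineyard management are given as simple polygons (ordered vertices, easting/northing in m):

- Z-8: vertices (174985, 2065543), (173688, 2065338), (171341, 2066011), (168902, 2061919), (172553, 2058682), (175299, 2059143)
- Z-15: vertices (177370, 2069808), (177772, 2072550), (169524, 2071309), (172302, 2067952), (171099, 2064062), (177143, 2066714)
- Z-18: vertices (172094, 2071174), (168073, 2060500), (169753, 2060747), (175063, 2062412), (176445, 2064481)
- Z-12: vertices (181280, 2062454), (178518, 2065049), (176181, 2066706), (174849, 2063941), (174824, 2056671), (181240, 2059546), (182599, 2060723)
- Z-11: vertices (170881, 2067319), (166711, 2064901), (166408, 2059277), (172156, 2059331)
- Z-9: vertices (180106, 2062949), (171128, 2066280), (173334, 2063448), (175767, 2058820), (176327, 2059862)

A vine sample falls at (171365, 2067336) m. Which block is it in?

Cast a ray rightward from (171365, 2067336). For each polygon, the edges (by vertex number in listed order) whose endpoints lie on opposite sides of northing = 2067336, where each meets that height, and whether that is right or left of the point:
Z-8: no edge straddles that height → 0 crossings.
Z-15: 4–5 at easting≈172111.5 (right), 6–1 at easting≈177188.6 (right) → 2 crossings.
Z-18: 1–2 at easting≈170648.2 (left), 5–1 at easting≈174589.0 (right) → 1 crossing.
Z-12: no edge straddles that height → 0 crossings.
Z-11: no edge straddles that height → 0 crossings.
Z-9: no edge straddles that height → 0 crossings.
Only Z-18 has an odd count, so the point is inside Z-18.

Z-18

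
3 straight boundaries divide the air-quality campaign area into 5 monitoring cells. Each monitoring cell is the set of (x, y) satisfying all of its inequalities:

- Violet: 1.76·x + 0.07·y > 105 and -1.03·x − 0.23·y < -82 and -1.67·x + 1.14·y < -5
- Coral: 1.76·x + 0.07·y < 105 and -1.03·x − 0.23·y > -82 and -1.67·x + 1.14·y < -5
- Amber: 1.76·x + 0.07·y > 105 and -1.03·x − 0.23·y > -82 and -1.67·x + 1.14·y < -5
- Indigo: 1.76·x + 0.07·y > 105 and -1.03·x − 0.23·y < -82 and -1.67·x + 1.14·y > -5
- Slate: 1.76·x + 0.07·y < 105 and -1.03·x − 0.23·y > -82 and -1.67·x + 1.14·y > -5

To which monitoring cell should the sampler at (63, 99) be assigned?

1.76·63 + 0.07·99 = 117.810, which is > 105
-1.03·63 − 0.23·99 = -87.660, which is < -82
-1.67·63 + 1.14·99 = 7.650, which is > -5
This sign pattern matches Indigo.

Indigo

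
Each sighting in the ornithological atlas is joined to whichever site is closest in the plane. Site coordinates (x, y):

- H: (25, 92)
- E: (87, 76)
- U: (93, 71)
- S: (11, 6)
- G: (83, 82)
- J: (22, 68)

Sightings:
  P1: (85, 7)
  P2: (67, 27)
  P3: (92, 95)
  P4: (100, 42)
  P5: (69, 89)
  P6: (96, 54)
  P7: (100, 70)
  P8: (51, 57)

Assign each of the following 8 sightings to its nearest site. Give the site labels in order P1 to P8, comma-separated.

U, U, G, U, G, U, U, J

P1 → U (d²=4160.00)
P2 → U (d²=2612.00)
P3 → G (d²=250.00)
P4 → U (d²=890.00)
P5 → G (d²=245.00)
P6 → U (d²=298.00)
P7 → U (d²=50.00)
P8 → J (d²=962.00)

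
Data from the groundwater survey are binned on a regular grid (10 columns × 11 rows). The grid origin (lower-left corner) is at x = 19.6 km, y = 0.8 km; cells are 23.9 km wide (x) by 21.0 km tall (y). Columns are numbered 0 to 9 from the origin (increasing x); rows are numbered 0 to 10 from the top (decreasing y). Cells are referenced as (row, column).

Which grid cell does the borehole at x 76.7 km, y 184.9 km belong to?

Column index: ⌊(76.7 − 19.6) / 23.9⌋ = ⌊2.389⌋ = 2
Row offset from origin: ⌊(184.9 − 0.8) / 21.0⌋ = ⌊8.767⌋ = 8 → row 2 (counted from top)

(2, 2)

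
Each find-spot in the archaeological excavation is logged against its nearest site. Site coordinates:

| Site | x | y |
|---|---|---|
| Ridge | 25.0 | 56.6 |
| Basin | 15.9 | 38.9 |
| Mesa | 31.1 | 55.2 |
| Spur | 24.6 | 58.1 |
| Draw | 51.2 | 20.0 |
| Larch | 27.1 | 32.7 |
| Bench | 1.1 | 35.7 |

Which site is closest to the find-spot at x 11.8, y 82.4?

Spur

Squared distances to each site:
Ridge: 839.880; Basin: 1909.060; Mesa: 1112.330; Spur: 754.330; Draw: 5446.120; Larch: 2704.180; Bench: 2295.380.
Minimum at Spur.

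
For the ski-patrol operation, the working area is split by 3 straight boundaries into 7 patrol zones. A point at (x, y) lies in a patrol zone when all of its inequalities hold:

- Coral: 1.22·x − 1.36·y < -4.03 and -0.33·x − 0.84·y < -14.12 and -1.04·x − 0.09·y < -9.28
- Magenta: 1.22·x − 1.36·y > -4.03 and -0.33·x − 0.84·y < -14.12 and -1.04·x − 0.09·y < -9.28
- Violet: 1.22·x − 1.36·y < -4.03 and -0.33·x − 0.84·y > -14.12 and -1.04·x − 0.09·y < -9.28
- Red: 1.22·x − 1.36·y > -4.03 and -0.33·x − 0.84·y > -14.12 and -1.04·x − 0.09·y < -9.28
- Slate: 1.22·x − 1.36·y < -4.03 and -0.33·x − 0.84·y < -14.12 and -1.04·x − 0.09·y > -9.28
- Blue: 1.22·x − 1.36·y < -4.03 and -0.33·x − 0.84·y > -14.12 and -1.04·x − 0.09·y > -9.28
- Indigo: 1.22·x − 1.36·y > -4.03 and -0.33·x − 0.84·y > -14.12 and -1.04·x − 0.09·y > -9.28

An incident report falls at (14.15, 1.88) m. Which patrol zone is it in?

Red

1.22·14.15 − 1.36·1.88 = 14.706, which is > -4.03
-0.33·14.15 − 0.84·1.88 = -6.249, which is > -14.12
-1.04·14.15 − 0.09·1.88 = -14.885, which is < -9.28
This sign pattern matches Red.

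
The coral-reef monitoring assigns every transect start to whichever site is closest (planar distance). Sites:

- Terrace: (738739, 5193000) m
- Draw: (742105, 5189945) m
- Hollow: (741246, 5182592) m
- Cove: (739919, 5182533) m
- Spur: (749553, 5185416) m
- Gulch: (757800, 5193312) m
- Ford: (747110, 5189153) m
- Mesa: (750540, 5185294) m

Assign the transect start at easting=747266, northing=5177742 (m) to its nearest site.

Squared distances to each site:
Terrace: 305516293.000; Draw: 175549130.000; Hollow: 59762900.000; Cove: 76932090.000; Spur: 64120645.000; Gulch: 353390056.000; Ford: 130235257.000; Mesa: 67751780.000.
Minimum at Hollow.

Hollow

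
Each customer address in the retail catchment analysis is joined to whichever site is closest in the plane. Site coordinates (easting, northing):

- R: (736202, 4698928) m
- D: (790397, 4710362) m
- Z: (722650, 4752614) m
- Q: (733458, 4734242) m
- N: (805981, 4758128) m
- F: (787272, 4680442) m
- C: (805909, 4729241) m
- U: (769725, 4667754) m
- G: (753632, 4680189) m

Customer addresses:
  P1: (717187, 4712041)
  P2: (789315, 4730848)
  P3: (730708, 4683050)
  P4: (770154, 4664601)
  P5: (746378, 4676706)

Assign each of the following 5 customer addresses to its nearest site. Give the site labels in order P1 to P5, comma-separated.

P1 → R (d²=533520994.00)
P2 → C (d²=277943285.00)
P3 → R (d²=282294920.00)
P4 → U (d²=10125450.00)
P5 → G (d²=64751805.00)

R, C, R, U, G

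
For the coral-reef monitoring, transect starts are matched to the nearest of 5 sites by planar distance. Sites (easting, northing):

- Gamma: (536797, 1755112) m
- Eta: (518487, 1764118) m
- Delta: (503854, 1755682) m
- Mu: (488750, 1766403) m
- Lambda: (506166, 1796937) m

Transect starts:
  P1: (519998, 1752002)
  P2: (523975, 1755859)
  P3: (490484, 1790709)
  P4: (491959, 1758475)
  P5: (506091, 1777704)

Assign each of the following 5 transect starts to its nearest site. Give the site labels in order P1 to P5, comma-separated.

P1 → Eta (d²=149080577.00)
P2 → Eta (d²=98329225.00)
P3 → Lambda (d²=284713108.00)
P4 → Mu (d²=73150865.00)
P5 → Eta (d²=338240212.00)

Eta, Eta, Lambda, Mu, Eta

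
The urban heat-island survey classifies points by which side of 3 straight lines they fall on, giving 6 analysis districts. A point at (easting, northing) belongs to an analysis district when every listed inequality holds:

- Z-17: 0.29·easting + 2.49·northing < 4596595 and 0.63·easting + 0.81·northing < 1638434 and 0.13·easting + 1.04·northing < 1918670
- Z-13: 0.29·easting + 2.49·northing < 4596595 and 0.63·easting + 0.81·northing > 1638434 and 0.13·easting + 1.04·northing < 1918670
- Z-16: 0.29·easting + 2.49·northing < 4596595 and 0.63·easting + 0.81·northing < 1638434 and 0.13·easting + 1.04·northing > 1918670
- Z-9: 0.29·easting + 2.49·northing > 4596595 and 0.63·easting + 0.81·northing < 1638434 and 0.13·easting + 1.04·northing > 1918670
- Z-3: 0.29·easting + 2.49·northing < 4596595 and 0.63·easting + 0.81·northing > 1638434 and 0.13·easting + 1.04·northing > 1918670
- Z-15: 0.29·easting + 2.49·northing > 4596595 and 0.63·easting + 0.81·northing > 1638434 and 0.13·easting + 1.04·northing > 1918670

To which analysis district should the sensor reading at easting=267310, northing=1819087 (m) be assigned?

0.29·267310 + 2.49·1819087 = 4607046.530, which is > 4596595
0.63·267310 + 0.81·1819087 = 1641865.770, which is > 1638434
0.13·267310 + 1.04·1819087 = 1926600.780, which is > 1918670
This sign pattern matches Z-15.

Z-15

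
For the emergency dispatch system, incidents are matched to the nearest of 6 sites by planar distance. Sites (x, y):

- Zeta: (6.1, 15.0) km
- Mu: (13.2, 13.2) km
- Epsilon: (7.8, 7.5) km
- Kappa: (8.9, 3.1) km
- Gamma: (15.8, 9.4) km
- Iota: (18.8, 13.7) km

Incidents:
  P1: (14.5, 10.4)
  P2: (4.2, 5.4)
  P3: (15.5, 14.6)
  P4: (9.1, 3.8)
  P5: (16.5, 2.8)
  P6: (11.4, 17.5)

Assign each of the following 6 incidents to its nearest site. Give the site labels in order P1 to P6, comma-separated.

P1 → Gamma (d²=2.69)
P2 → Epsilon (d²=17.37)
P3 → Mu (d²=7.25)
P4 → Kappa (d²=0.53)
P5 → Gamma (d²=44.05)
P6 → Mu (d²=21.73)

Gamma, Epsilon, Mu, Kappa, Gamma, Mu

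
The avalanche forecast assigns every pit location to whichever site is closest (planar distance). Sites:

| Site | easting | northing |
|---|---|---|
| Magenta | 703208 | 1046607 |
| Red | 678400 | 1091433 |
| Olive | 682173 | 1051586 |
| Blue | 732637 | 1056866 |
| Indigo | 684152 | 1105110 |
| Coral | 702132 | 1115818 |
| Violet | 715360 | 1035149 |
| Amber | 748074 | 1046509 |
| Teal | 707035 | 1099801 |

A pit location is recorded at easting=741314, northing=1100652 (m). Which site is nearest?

Teal

Squared distances to each site:
Magenta: 4372929261.000; Red: 4043161357.000; Olive: 5905130237.000; Blue: 1992504125.000; Indigo: 3287368008.000; Coral: 1765236680.000; Violet: 4964253125.000; Amber: 2977162049.000; Teal: 1175774042.000.
Minimum at Teal.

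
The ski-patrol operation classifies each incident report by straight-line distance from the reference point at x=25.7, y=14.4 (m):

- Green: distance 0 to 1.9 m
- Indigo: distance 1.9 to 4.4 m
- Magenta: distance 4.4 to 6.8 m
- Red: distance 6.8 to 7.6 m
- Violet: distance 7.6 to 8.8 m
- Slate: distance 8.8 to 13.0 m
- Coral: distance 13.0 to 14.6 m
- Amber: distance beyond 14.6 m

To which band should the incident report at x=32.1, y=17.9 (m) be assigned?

Red

Distance = √((32.1−25.7)² + (17.9−14.4)²) = √(40.960 + 12.250) = 7.295 m.
6.8 ≤ 7.295 < 7.6 → Red.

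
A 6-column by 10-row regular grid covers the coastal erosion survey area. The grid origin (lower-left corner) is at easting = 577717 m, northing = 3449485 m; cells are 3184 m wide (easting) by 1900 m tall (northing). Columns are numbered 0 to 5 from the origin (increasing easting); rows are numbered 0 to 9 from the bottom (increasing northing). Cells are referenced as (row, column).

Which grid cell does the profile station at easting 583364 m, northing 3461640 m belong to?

Column index: ⌊(583364 − 577717) / 3184⌋ = ⌊1.774⌋ = 1
Row offset from origin: ⌊(3461640 − 3449485) / 1900⌋ = ⌊6.397⌋ = 6 → row 6

(6, 1)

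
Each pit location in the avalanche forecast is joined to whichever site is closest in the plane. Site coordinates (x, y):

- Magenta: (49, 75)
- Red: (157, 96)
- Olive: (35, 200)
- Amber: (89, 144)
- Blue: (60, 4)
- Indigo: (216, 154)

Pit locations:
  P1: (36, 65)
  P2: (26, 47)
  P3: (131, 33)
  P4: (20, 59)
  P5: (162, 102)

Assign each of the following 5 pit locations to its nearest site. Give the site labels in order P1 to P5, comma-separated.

P1 → Magenta (d²=269.00)
P2 → Magenta (d²=1313.00)
P3 → Red (d²=4645.00)
P4 → Magenta (d²=1097.00)
P5 → Red (d²=61.00)

Magenta, Magenta, Red, Magenta, Red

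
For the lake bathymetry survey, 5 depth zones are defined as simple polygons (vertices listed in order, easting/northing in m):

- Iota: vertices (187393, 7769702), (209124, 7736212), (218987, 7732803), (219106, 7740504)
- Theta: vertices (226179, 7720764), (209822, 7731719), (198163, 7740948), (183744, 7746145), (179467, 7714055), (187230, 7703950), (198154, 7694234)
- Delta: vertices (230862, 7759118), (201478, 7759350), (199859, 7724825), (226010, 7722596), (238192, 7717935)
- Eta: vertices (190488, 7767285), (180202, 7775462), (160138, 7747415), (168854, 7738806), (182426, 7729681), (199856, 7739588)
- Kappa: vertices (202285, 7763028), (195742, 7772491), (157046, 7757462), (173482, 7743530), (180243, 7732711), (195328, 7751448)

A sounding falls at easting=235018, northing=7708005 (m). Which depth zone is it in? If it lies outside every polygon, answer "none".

none

Cast a ray rightward from (235018, 7708005). For each polygon, the edges (by vertex number in listed order) whose endpoints lie on opposite sides of northing = 7708005, where each meets that height, and whether that is right or left of the point:
Iota: no edge straddles that height → 0 crossings.
Theta: 5–6 at easting≈184114.8 (left), 7–1 at easting≈212701.0 (left) → 0 crossings.
Delta: no edge straddles that height → 0 crossings.
Eta: no edge straddles that height → 0 crossings.
Kappa: no edge straddles that height → 0 crossings.
All counts are even, so the point lies outside every listed polygon.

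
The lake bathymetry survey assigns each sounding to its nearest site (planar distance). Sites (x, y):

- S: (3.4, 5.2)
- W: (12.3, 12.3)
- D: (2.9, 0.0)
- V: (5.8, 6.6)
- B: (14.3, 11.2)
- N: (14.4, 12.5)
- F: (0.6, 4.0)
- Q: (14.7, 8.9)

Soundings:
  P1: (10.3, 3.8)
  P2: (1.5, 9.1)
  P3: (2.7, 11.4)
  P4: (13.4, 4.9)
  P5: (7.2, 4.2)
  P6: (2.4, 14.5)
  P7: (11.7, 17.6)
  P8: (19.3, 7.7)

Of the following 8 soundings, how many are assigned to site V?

P1 → V
P2 → S
P3 → V
P4 → Q
P5 → V
P6 → V
P7 → W
P8 → Q
4 of the 8 go to V.

4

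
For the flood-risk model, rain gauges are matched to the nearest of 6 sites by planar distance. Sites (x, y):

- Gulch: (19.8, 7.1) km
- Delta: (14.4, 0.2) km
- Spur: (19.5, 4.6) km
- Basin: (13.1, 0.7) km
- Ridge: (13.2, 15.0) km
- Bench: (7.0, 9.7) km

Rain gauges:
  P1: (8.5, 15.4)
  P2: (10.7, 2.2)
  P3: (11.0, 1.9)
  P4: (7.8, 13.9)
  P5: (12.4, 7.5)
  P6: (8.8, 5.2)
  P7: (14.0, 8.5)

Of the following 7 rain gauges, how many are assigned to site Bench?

P1 → Ridge
P2 → Basin
P3 → Basin
P4 → Bench
P5 → Bench
P6 → Bench
P7 → Gulch
3 of the 7 go to Bench.

3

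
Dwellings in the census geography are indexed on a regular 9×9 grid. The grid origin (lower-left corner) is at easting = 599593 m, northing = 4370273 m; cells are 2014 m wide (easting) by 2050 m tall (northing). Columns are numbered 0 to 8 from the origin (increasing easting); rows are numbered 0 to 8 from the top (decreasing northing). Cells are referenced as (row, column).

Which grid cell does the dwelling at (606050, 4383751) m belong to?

Column index: ⌊(606050 − 599593) / 2014⌋ = ⌊3.206⌋ = 3
Row offset from origin: ⌊(4383751 − 4370273) / 2050⌋ = ⌊6.575⌋ = 6 → row 2 (counted from top)

(2, 3)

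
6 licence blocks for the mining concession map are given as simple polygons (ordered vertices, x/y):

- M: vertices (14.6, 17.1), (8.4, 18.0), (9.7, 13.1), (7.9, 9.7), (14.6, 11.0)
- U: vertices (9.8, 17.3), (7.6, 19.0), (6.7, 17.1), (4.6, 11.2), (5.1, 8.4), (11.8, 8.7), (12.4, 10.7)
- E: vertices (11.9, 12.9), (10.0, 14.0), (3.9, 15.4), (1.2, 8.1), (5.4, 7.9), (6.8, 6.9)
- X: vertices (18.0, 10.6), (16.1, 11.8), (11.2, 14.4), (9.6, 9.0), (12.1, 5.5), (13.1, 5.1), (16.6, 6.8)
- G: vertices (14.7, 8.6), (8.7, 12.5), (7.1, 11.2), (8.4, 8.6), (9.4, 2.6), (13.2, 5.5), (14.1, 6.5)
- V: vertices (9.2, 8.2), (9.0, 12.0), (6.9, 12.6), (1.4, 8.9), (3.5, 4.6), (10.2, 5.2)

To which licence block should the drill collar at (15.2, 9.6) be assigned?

X

Cast a ray rightward from (15.2, 9.6). For each polygon, the edges (by vertex number in listed order) whose endpoints lie on opposite sides of y = 9.6, where each meets that height, and whether that is right or left of the point:
M: no edge straddles that height → 0 crossings.
U: 4–5 at x≈4.89 (left), 6–7 at x≈12.07 (left) → 0 crossings.
E: 3–4 at x≈1.75 (left), 6–1 at x≈9.09 (left) → 0 crossings.
X: 3–4 at x≈9.78 (left), 7–1 at x≈17.63 (right) → 1 crossing.
G: 1–2 at x≈13.16 (left), 3–4 at x≈7.90 (left) → 0 crossings.
V: 1–2 at x≈9.13 (left), 3–4 at x≈2.44 (left) → 0 crossings.
Only X has an odd count, so the point is inside X.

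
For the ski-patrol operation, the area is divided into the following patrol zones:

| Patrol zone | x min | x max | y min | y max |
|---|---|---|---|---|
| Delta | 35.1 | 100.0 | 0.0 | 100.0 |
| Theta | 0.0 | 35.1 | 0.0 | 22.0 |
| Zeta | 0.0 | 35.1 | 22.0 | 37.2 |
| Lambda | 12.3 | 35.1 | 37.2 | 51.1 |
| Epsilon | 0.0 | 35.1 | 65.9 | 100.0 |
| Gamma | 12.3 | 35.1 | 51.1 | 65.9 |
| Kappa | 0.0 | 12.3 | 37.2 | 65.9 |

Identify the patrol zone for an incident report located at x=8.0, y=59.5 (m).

Kappa

The point has x = 8.0 and y = 59.5.
Only Kappa satisfies 0.0 ≤ x ≤ 12.3 and 37.2 ≤ y ≤ 65.9.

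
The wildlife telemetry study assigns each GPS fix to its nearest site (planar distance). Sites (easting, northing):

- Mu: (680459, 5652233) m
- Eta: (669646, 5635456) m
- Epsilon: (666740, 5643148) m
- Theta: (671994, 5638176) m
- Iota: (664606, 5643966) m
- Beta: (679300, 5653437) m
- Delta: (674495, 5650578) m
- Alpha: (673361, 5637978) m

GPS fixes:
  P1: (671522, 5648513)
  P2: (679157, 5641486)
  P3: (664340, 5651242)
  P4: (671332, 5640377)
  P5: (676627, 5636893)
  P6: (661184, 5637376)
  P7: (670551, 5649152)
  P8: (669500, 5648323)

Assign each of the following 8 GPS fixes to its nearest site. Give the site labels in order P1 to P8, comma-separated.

Delta, Alpha, Iota, Theta, Alpha, Iota, Delta, Delta

P1 → Delta (d²=13102954.00)
P2 → Alpha (d²=45899680.00)
P3 → Iota (d²=53010932.00)
P4 → Theta (d²=5282645.00)
P5 → Alpha (d²=11843981.00)
P6 → Iota (d²=55138184.00)
P7 → Delta (d²=17588612.00)
P8 → Delta (d²=30035050.00)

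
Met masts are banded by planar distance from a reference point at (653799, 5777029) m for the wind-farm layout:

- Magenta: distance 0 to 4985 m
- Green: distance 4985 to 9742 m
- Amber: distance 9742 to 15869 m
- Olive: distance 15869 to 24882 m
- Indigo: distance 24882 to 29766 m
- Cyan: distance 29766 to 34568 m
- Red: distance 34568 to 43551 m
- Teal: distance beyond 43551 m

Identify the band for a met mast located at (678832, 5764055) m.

Indigo

Distance = √((678832−653799)² + (5764055−5777029)²) = √(626651089.000 + 168324676.000) = 28195.315 m.
24882 ≤ 28195.315 < 29766 → Indigo.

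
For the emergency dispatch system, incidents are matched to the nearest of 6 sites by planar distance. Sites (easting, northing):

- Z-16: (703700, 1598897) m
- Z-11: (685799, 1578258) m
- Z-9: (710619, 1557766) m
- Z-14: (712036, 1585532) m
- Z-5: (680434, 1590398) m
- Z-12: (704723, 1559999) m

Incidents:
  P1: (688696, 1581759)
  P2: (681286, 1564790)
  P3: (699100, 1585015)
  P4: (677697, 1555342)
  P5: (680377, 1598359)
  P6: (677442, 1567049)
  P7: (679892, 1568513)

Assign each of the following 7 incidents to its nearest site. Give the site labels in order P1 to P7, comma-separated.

Z-11, Z-11, Z-14, Z-11, Z-5, Z-11, Z-11

P1 → Z-11 (d²=20649610.00)
P2 → Z-11 (d²=201754193.00)
P3 → Z-14 (d²=167607385.00)
P4 → Z-11 (d²=590785460.00)
P5 → Z-5 (d²=63380770.00)
P6 → Z-11 (d²=195481130.00)
P7 → Z-11 (d²=129857674.00)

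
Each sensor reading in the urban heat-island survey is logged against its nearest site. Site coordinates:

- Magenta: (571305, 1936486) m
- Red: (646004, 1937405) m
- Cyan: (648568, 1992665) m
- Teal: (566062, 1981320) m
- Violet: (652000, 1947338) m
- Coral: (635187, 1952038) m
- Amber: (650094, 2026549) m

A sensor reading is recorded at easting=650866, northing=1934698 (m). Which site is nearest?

Squared distances to each site:
Magenta: 6333149665.000; Red: 30966893.000; Cyan: 3365453893.000; Teal: 9365329300.000; Violet: 161055556.000; Coral: 546506641.000; Amber: 8437202185.000.
Minimum at Red.

Red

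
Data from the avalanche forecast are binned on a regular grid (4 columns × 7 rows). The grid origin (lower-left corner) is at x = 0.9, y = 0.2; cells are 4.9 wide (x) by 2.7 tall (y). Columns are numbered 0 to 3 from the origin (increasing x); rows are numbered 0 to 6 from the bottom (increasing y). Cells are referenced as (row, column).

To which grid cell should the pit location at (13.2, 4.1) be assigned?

Column index: ⌊(13.2 − 0.9) / 4.9⌋ = ⌊2.510⌋ = 2
Row offset from origin: ⌊(4.1 − 0.2) / 2.7⌋ = ⌊1.444⌋ = 1 → row 1

(1, 2)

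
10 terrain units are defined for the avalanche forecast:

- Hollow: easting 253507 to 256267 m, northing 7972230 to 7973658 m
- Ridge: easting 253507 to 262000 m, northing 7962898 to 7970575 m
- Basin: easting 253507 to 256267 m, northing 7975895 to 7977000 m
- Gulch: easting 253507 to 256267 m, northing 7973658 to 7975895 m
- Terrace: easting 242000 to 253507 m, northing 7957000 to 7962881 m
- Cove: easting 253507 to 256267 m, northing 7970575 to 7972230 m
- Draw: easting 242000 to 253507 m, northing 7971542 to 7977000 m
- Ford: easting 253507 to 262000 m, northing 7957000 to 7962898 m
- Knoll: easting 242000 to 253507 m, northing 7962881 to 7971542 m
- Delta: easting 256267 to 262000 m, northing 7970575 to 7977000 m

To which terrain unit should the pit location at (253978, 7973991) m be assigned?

Gulch

The point has easting = 253978 and northing = 7973991.
Only Gulch satisfies 253507 ≤ easting ≤ 256267 and 7973658 ≤ northing ≤ 7975895.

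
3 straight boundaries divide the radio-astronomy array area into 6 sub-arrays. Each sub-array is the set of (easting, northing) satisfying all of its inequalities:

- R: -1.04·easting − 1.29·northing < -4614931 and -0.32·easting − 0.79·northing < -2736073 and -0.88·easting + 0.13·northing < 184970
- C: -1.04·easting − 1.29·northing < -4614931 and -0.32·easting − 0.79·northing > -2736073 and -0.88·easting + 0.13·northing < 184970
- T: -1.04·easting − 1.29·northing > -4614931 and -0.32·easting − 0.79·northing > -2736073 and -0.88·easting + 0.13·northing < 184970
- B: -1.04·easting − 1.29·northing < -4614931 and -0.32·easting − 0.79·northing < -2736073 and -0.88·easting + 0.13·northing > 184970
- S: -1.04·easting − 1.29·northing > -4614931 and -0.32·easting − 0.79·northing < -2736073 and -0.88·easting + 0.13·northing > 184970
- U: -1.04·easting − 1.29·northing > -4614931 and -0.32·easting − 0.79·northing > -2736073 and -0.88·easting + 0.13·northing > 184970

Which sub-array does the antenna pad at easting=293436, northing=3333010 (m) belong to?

-1.04·293436 − 1.29·3333010 = -4604756.340, which is > -4614931
-0.32·293436 − 0.79·3333010 = -2726977.420, which is > -2736073
-0.88·293436 + 0.13·3333010 = 175067.620, which is < 184970
This sign pattern matches T.

T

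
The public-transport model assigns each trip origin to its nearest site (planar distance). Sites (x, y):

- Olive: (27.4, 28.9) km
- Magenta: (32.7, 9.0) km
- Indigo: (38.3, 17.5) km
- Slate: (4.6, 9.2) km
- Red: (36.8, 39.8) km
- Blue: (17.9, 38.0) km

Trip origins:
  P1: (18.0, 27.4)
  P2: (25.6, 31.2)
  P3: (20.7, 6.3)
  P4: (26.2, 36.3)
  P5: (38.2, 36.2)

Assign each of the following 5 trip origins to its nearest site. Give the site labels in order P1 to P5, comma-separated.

Olive, Olive, Magenta, Olive, Red

P1 → Olive (d²=90.61)
P2 → Olive (d²=8.53)
P3 → Magenta (d²=151.29)
P4 → Olive (d²=56.20)
P5 → Red (d²=14.92)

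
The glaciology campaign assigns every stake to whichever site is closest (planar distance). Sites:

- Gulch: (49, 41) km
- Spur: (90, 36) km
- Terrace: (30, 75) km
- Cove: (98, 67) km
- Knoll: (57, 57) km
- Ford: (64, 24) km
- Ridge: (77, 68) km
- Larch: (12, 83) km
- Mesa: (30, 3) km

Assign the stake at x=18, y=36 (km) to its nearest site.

Squared distances to each site:
Gulch: 986.000; Spur: 5184.000; Terrace: 1665.000; Cove: 7361.000; Knoll: 1962.000; Ford: 2260.000; Ridge: 4505.000; Larch: 2245.000; Mesa: 1233.000.
Minimum at Gulch.

Gulch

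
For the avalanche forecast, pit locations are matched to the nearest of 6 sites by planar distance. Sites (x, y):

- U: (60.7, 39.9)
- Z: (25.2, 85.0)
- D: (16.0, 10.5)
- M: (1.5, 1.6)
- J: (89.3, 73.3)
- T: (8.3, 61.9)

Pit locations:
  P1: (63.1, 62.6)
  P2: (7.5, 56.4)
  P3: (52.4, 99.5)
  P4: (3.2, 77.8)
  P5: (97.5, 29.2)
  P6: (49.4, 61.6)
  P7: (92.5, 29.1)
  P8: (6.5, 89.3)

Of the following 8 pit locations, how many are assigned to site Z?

P1 → U
P2 → T
P3 → Z
P4 → T
P5 → U
P6 → U
P7 → U
P8 → Z
2 of the 8 go to Z.

2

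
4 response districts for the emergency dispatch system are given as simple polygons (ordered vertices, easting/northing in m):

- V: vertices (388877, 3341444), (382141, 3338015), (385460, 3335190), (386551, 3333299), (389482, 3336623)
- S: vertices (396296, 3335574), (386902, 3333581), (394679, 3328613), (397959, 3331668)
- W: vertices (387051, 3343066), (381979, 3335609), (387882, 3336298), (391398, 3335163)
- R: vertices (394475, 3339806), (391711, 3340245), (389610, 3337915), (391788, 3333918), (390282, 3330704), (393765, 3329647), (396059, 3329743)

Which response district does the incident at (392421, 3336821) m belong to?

Cast a ray rightward from (392421, 3336821). For each polygon, the edges (by vertex number in listed order) whose endpoints lie on opposite sides of northing = 3336821, where each meets that height, and whether that is right or left of the point:
V: 2–3 at easting≈383543.8 (left), 5–1 at easting≈389457.2 (left) → 0 crossings.
S: no edge straddles that height → 0 crossings.
W: 1–2 at easting≈382803.4 (left), 4–1 at easting≈390486.0 (left) → 0 crossings.
R: 3–4 at easting≈390206.1 (left), 7–1 at easting≈394944.9 (right) → 1 crossing.
Only R has an odd count, so the point is inside R.

R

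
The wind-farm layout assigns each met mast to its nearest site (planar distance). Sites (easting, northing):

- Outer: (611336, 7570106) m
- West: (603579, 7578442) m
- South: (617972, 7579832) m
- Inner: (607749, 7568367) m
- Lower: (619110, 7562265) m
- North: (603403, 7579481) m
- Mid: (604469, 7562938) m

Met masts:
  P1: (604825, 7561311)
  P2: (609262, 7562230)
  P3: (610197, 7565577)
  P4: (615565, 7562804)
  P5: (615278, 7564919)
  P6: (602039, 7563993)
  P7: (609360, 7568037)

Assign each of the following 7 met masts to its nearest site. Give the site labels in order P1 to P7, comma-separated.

P1 → Mid (d²=2773865.00)
P2 → Mid (d²=23474113.00)
P3 → Inner (d²=13776804.00)
P4 → Lower (d²=12857546.00)
P5 → Lower (d²=21727940.00)
P6 → Mid (d²=7017925.00)
P7 → Inner (d²=2704221.00)

Mid, Mid, Inner, Lower, Lower, Mid, Inner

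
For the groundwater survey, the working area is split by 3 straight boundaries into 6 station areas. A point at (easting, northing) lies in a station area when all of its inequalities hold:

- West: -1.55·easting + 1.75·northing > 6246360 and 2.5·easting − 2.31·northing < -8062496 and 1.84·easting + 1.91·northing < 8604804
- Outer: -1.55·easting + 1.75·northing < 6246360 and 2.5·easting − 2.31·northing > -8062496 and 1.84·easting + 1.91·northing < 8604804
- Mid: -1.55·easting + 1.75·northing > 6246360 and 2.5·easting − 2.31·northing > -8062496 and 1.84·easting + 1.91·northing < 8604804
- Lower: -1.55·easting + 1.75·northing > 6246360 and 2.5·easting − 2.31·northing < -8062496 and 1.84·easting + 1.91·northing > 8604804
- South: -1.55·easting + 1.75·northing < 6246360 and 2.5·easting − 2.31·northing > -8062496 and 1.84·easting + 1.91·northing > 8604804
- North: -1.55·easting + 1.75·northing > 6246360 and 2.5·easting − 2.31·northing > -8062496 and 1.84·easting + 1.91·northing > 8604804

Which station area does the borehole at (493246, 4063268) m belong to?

Lower

-1.55·493246 + 1.75·4063268 = 6346187.700, which is > 6246360
2.5·493246 − 2.31·4063268 = -8153034.080, which is < -8062496
1.84·493246 + 1.91·4063268 = 8668414.520, which is > 8604804
This sign pattern matches Lower.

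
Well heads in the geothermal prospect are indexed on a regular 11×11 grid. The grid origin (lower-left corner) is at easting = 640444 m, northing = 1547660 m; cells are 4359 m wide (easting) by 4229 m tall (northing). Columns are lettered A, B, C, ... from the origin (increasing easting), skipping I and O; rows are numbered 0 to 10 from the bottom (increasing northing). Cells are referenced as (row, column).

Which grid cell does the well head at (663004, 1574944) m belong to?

(6, F)

Column index: ⌊(663004 − 640444) / 4359⌋ = ⌊5.175⌋ = 5 → column F
Row offset from origin: ⌊(1574944 − 1547660) / 4229⌋ = ⌊6.452⌋ = 6 → row 6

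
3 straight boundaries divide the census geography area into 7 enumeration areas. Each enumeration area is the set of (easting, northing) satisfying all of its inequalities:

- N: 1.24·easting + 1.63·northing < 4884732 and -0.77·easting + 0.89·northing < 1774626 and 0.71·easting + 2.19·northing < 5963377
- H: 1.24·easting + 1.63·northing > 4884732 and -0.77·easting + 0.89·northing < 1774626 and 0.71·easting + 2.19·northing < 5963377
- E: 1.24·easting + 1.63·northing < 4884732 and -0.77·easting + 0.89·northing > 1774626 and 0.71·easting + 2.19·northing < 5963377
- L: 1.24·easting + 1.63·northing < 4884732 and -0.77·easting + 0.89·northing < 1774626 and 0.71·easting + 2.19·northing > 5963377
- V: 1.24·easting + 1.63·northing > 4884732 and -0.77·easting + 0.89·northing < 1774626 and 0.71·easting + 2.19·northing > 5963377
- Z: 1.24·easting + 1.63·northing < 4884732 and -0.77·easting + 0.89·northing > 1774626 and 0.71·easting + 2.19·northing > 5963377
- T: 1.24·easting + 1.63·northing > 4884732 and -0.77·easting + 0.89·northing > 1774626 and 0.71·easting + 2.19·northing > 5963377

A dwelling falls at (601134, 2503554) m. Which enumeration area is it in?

N

1.24·601134 + 1.63·2503554 = 4826199.180, which is < 4884732
-0.77·601134 + 0.89·2503554 = 1765289.880, which is < 1774626
0.71·601134 + 2.19·2503554 = 5909588.400, which is < 5963377
This sign pattern matches N.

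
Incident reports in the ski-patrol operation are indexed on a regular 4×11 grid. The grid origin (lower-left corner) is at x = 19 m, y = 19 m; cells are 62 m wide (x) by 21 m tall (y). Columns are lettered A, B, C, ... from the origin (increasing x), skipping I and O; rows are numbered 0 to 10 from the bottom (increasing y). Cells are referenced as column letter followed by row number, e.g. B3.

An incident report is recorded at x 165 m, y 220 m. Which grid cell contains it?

Column index: ⌊(165 − 19) / 62⌋ = ⌊2.355⌋ = 2 → column C
Row offset from origin: ⌊(220 − 19) / 21⌋ = ⌊9.571⌋ = 9 → row 9

C9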